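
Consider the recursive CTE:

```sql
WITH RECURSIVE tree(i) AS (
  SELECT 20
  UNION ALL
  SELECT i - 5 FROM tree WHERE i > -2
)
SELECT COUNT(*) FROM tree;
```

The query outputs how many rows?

Base: i=20.
Iteration 1: 20 > -2 holds -> i = 20 - 5 = 15.
Iteration 2: 15 > -2 holds -> i = 15 - 5 = 10.
Iteration 3: 10 > -2 holds -> i = 10 - 5 = 5.
Iteration 4: 5 > -2 holds -> i = 5 - 5 = 0.
Iteration 5: 0 > -2 holds -> i = 0 - 5 = -5.
Iteration 6: -5 > -2 fails; recursion stops.
Total rows emitted: 6.

6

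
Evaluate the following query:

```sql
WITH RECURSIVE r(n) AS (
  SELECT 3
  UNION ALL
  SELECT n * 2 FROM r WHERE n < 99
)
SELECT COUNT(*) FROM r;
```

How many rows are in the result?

Base: n=3.
Iteration 1: 3 < 99 holds -> n = 3 * 2 = 6.
Iteration 2: 6 < 99 holds -> n = 6 * 2 = 12.
Iteration 3: 12 < 99 holds -> n = 12 * 2 = 24.
Iteration 4: 24 < 99 holds -> n = 24 * 2 = 48.
Iteration 5: 48 < 99 holds -> n = 48 * 2 = 96.
Iteration 6: 96 < 99 holds -> n = 96 * 2 = 192.
Iteration 7: 192 < 99 fails; recursion stops.
Total rows emitted: 7.

7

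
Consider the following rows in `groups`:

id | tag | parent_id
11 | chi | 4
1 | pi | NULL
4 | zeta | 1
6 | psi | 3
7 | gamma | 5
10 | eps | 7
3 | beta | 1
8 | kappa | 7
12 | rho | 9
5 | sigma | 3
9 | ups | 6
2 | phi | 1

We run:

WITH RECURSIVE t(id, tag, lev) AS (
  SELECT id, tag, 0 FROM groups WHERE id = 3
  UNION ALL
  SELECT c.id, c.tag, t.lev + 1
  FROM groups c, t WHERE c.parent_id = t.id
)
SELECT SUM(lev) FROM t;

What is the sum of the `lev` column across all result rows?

Base: id=3 (beta) at lev 0.
Iteration 1: rows with parent_id in {3} -> sigma (id 5, lev 1), psi (id 6, lev 1).
Iteration 2: rows with parent_id in {5,6} -> gamma (id 7, lev 2), ups (id 9, lev 2).
Iteration 3: rows with parent_id in {7,9} -> kappa (id 8, lev 3), eps (id 10, lev 3), rho (id 12, lev 3).
Iteration 4: no rows with parent_id in {8,10,12}; recursion stops.
SUM(lev) = 0 + 1 + 1 + 2 + 2 + 3 + 3 + 3 = 15.

15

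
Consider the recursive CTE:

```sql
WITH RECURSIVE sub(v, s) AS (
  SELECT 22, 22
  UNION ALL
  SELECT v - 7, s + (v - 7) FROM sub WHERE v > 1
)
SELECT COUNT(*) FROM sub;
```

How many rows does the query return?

Base: v=22, s=22.
Iteration 1: 22 > 1 holds -> v = 22 - 7 = 15, s = 22 + 15 = 37.
Iteration 2: 15 > 1 holds -> v = 15 - 7 = 8, s = 37 + 8 = 45.
Iteration 3: 8 > 1 holds -> v = 8 - 7 = 1, s = 45 + 1 = 46.
Iteration 4: 1 > 1 fails; recursion stops.
Total rows emitted: 4.

4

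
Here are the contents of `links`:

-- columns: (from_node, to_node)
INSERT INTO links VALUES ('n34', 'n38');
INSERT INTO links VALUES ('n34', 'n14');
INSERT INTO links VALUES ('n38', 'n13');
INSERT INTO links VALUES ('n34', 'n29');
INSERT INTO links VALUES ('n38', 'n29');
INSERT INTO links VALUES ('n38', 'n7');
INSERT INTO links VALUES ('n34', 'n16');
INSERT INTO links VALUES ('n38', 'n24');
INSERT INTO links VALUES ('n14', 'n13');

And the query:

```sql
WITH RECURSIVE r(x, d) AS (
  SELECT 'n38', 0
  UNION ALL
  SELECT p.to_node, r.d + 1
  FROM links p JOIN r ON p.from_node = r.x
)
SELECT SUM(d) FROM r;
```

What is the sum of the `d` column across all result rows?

Base: (n38, d=0).
Iteration 1: edges from {n38} -> (n13, d=1), (n24, d=1), (n29, d=1), (n7, d=1).
Iteration 2: no outgoing edges from {n13,n24,n29,n7}; recursion stops.
SUM(d) = 0 + 1 + 1 + 1 + 1 = 4.

4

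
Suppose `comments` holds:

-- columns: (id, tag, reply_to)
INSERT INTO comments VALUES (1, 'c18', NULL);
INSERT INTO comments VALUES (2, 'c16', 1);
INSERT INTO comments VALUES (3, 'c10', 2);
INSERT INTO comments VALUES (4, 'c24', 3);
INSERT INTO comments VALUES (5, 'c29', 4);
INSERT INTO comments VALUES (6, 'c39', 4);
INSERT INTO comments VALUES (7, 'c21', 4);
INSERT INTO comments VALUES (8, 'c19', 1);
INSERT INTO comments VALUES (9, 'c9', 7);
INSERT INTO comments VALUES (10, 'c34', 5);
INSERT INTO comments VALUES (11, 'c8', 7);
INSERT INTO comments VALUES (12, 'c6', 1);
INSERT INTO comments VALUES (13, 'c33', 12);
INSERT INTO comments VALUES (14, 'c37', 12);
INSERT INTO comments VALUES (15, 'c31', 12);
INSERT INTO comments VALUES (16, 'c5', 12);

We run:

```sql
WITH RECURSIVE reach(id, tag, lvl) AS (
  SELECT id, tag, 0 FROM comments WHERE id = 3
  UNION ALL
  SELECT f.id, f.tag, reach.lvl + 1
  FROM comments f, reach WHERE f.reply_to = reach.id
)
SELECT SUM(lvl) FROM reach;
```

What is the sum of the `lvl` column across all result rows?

16

Base: id=3 (c10) at lvl 0.
Iteration 1: rows with reply_to in {3} -> c24 (id 4, lvl 1).
Iteration 2: rows with reply_to in {4} -> c29 (id 5, lvl 2), c39 (id 6, lvl 2), c21 (id 7, lvl 2).
Iteration 3: rows with reply_to in {5,6,7} -> c9 (id 9, lvl 3), c34 (id 10, lvl 3), c8 (id 11, lvl 3).
Iteration 4: no rows with reply_to in {9,10,11}; recursion stops.
SUM(lvl) = 0 + 1 + 2 + 2 + 2 + 3 + 3 + 3 = 16.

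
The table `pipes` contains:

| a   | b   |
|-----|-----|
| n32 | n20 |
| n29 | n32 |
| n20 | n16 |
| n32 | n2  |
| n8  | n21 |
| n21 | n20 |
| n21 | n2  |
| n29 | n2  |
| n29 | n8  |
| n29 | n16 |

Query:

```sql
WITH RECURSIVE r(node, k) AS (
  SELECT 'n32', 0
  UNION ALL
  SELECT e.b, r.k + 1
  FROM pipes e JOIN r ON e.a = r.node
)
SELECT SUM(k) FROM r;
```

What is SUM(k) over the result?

4

Base: (n32, k=0).
Iteration 1: edges from {n32} -> (n2, k=1), (n20, k=1).
Iteration 2: edges from {n2,n20} -> (n16, k=2).
Iteration 3: no outgoing edges from {n16}; recursion stops.
SUM(k) = 0 + 1 + 1 + 2 = 4.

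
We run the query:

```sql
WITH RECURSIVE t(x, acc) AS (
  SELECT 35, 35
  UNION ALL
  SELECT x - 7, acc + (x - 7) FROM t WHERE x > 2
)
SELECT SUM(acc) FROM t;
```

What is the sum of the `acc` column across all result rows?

490

Base: x=35, acc=35.
Iteration 1: 35 > 2 holds -> x = 35 - 7 = 28, acc = 35 + 28 = 63.
Iteration 2: 28 > 2 holds -> x = 28 - 7 = 21, acc = 63 + 21 = 84.
Iteration 3: 21 > 2 holds -> x = 21 - 7 = 14, acc = 84 + 14 = 98.
Iteration 4: 14 > 2 holds -> x = 14 - 7 = 7, acc = 98 + 7 = 105.
Iteration 5: 7 > 2 holds -> x = 7 - 7 = 0, acc = 105 + 0 = 105.
Iteration 6: 0 > 2 fails; recursion stops.
SUM(acc) = 35 + 63 + 84 + 98 + 105 + 105 = 490.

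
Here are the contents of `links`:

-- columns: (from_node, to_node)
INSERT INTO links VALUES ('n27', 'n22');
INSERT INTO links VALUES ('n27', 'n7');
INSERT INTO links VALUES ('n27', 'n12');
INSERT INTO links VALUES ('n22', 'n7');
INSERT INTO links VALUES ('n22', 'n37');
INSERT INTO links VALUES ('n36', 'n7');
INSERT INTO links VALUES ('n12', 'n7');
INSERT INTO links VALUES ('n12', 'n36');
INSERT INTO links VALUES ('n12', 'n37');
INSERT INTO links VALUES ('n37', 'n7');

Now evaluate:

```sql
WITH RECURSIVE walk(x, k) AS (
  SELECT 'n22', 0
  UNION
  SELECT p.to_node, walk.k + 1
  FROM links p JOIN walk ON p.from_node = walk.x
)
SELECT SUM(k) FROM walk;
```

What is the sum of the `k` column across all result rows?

Base: (n22, k=0).
Iteration 1: edges from {n22} -> (n37, k=1), (n7, k=1).
Iteration 2: edges from {n37,n7} -> (n7, k=2).
Iteration 3: no outgoing edges from {n7}; recursion stops.
SUM(k) = 0 + 1 + 1 + 2 = 4.

4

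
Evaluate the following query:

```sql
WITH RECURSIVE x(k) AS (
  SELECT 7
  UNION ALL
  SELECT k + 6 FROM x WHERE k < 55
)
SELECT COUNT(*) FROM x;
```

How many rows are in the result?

9

Base: k=7.
Iteration 1: 7 < 55 holds -> k = 7 + 6 = 13.
Iteration 2: 13 < 55 holds -> k = 13 + 6 = 19.
Iteration 3: 19 < 55 holds -> k = 19 + 6 = 25.
Iteration 4: 25 < 55 holds -> k = 25 + 6 = 31.
Iteration 5: 31 < 55 holds -> k = 31 + 6 = 37.
Iteration 6: 37 < 55 holds -> k = 37 + 6 = 43.
Iteration 7: 43 < 55 holds -> k = 43 + 6 = 49.
Iteration 8: 49 < 55 holds -> k = 49 + 6 = 55.
Iteration 9: 55 < 55 fails; recursion stops.
Total rows emitted: 9.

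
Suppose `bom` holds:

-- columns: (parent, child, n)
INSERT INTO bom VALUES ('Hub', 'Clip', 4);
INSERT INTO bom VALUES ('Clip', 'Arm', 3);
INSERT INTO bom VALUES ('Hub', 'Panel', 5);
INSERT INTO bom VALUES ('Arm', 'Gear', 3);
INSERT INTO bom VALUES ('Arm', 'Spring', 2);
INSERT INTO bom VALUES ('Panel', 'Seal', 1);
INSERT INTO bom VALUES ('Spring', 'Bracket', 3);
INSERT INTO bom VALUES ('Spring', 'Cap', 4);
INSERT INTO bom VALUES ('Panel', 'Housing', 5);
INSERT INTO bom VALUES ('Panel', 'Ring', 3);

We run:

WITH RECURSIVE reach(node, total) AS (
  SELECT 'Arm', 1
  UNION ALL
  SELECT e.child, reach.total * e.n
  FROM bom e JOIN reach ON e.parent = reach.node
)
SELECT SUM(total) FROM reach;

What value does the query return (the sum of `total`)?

20

Base: (Arm, total=1).
Iteration 1: components of {Arm} -> Gear = 1*3 = 3, Spring = 1*2 = 2.
Iteration 2: components of {Gear,Spring} -> Bracket = 2*3 = 6, Cap = 2*4 = 8.
Iteration 3: no further components; recursion stops.
SUM(total) = 1 + 3 + 2 + 6 + 8 = 20.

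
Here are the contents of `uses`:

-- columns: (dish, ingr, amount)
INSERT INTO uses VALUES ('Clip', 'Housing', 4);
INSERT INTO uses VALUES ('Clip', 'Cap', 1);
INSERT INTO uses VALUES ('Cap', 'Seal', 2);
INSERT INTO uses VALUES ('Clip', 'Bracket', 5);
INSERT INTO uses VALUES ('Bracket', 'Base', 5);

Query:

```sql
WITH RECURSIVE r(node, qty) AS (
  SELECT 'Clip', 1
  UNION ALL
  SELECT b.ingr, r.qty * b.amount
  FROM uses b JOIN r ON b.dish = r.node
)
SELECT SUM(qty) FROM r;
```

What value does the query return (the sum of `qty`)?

Base: (Clip, qty=1).
Iteration 1: components of {Clip} -> Bracket = 1*5 = 5, Cap = 1*1 = 1, Housing = 1*4 = 4.
Iteration 2: components of {Bracket,Cap,Housing} -> Base = 5*5 = 25, Seal = 1*2 = 2.
Iteration 3: no further components; recursion stops.
SUM(qty) = 1 + 4 + 1 + 5 + 2 + 25 = 38.

38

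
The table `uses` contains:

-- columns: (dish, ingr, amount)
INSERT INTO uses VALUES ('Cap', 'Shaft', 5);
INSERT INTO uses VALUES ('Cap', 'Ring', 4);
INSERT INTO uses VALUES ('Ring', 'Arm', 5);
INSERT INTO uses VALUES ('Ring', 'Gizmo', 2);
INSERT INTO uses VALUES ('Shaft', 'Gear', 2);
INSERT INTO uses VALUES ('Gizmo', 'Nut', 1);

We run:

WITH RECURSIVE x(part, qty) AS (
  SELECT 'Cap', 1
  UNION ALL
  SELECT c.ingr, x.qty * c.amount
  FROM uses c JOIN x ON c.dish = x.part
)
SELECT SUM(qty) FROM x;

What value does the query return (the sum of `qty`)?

Base: (Cap, qty=1).
Iteration 1: components of {Cap} -> Ring = 1*4 = 4, Shaft = 1*5 = 5.
Iteration 2: components of {Ring,Shaft} -> Arm = 4*5 = 20, Gear = 5*2 = 10, Gizmo = 4*2 = 8.
Iteration 3: components of {Arm,Gear,Gizmo} -> Nut = 8*1 = 8.
Iteration 4: no further components; recursion stops.
SUM(qty) = 1 + 5 + 4 + 10 + 20 + 8 + 8 = 56.

56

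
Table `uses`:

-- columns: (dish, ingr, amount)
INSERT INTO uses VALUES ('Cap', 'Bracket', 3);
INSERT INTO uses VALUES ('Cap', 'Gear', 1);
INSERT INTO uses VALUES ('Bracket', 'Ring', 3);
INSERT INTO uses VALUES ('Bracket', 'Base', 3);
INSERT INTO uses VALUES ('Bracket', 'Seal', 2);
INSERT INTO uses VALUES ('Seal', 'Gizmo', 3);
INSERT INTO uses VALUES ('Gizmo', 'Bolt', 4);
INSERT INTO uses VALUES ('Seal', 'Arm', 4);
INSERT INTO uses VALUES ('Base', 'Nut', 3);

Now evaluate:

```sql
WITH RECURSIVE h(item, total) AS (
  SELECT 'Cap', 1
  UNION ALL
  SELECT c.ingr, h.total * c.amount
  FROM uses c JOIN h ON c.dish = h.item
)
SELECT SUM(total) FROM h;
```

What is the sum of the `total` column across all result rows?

Base: (Cap, total=1).
Iteration 1: components of {Cap} -> Bracket = 1*3 = 3, Gear = 1*1 = 1.
Iteration 2: components of {Bracket,Gear} -> Base = 3*3 = 9, Ring = 3*3 = 9, Seal = 3*2 = 6.
Iteration 3: components of {Base,Ring,Seal} -> Arm = 6*4 = 24, Gizmo = 6*3 = 18, Nut = 9*3 = 27.
Iteration 4: components of {Arm,Gizmo,Nut} -> Bolt = 18*4 = 72.
Iteration 5: no further components; recursion stops.
SUM(total) = 1 + 3 + 1 + 9 + 9 + 6 + 27 + 18 + 24 + 72 = 170.

170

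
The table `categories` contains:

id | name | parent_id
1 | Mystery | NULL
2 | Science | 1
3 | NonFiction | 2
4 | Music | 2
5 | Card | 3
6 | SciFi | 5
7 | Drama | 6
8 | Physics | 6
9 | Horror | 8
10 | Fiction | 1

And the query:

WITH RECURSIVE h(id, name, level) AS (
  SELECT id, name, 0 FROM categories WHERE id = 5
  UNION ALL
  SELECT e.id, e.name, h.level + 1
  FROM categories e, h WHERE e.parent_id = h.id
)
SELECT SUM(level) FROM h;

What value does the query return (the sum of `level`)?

8

Base: id=5 (Card) at level 0.
Iteration 1: rows with parent_id in {5} -> SciFi (id 6, level 1).
Iteration 2: rows with parent_id in {6} -> Drama (id 7, level 2), Physics (id 8, level 2).
Iteration 3: rows with parent_id in {7,8} -> Horror (id 9, level 3).
Iteration 4: no rows with parent_id in {9}; recursion stops.
SUM(level) = 0 + 1 + 2 + 2 + 3 = 8.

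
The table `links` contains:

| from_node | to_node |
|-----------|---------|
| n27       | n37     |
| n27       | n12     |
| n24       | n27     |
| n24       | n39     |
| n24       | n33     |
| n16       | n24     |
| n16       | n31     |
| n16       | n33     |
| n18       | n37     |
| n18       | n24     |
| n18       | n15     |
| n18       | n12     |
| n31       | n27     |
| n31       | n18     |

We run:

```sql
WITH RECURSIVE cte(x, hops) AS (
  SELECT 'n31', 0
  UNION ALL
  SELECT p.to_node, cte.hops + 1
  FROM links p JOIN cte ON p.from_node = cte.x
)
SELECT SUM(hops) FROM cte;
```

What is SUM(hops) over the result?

31

Base: (n31, hops=0).
Iteration 1: edges from {n31} -> (n18, hops=1), (n27, hops=1).
Iteration 2: edges from {n18,n27} -> (n12, hops=2) x2, (n15, hops=2), (n24, hops=2), (n37, hops=2) x2. [UNION ALL keeps all 6 new rows, including repeats]
Iteration 3: edges from {n12,n15,n24,n37} -> (n27, hops=3), (n33, hops=3), (n39, hops=3).
Iteration 4: edges from {n27,n33,n39} -> (n12, hops=4), (n37, hops=4).
Iteration 5: no outgoing edges from {n12,n37}; recursion stops.
SUM(hops) = 0 + 1 + 1 + 2 + 2 + 2 + 2 + 2 + 2 + 3 + 3 + 3 + 4 + 4 = 31.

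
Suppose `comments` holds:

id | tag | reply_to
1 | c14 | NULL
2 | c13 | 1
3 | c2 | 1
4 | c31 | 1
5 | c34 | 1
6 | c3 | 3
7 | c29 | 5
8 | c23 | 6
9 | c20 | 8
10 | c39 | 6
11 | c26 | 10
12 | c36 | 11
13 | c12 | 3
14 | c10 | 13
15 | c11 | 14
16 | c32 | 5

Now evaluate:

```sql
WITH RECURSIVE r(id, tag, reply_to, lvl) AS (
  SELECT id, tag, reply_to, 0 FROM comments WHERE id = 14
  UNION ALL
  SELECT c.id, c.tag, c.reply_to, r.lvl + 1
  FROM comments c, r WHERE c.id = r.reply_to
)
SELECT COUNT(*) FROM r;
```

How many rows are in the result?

4

Base: id=14 (c10), reply_to=13, lvl 0.
Iteration 1: join on id=13 -> c12 (id 13, reply_to=3, lvl 1).
Iteration 2: join on id=3 -> c2 (id 3, reply_to=1, lvl 2).
Iteration 3: join on id=1 -> c14 (id 1, reply_to=NULL, lvl 3).
Iteration 4: reply_to is NULL; no match; recursion stops.
Total rows emitted: 4.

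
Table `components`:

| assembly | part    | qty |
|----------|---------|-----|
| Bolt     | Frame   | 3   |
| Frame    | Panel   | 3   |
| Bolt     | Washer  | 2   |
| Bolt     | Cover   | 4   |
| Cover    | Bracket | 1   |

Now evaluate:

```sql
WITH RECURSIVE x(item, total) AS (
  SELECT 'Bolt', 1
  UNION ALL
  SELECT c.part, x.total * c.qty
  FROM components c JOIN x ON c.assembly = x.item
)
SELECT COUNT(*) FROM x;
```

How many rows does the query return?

Base: (Bolt, total=1).
Iteration 1: components of {Bolt} -> Cover = 1*4 = 4, Frame = 1*3 = 3, Washer = 1*2 = 2.
Iteration 2: components of {Cover,Frame,Washer} -> Bracket = 4*1 = 4, Panel = 3*3 = 9.
Iteration 3: no further components; recursion stops.
Total rows emitted: 6.

6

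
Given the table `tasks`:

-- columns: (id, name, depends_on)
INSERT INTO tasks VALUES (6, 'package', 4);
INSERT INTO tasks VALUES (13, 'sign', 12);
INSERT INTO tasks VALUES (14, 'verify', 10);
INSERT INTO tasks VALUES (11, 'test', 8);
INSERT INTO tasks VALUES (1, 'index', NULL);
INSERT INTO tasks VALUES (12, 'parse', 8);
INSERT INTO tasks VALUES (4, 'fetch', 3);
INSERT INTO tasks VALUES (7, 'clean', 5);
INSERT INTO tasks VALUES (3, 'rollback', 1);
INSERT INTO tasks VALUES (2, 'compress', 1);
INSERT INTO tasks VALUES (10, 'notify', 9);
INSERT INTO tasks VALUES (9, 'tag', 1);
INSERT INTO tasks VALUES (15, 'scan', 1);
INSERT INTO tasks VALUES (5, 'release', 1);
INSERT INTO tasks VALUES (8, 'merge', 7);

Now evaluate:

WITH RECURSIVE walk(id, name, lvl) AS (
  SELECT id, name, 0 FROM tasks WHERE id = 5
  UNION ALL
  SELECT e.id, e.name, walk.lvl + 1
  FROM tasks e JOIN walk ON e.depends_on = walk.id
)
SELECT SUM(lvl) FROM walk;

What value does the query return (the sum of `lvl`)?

13

Base: id=5 (release) at lvl 0.
Iteration 1: rows with depends_on in {5} -> clean (id 7, lvl 1).
Iteration 2: rows with depends_on in {7} -> merge (id 8, lvl 2).
Iteration 3: rows with depends_on in {8} -> test (id 11, lvl 3), parse (id 12, lvl 3).
Iteration 4: rows with depends_on in {11,12} -> sign (id 13, lvl 4).
Iteration 5: no rows with depends_on in {13}; recursion stops.
SUM(lvl) = 0 + 1 + 2 + 3 + 3 + 4 = 13.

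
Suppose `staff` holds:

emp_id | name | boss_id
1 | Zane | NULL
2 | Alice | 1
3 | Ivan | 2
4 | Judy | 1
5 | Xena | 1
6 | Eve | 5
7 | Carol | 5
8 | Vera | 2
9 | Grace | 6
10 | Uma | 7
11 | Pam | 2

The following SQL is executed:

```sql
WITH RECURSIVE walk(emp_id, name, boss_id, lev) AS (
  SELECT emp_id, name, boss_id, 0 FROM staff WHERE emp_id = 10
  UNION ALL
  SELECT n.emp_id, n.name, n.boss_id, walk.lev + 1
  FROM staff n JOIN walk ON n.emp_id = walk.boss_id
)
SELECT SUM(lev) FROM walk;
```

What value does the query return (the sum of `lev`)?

Base: emp_id=10 (Uma), boss_id=7, lev 0.
Iteration 1: join on emp_id=7 -> Carol (id 7, boss_id=5, lev 1).
Iteration 2: join on emp_id=5 -> Xena (id 5, boss_id=1, lev 2).
Iteration 3: join on emp_id=1 -> Zane (id 1, boss_id=NULL, lev 3).
Iteration 4: boss_id is NULL; no match; recursion stops.
SUM(lev) = 0 + 1 + 2 + 3 = 6.

6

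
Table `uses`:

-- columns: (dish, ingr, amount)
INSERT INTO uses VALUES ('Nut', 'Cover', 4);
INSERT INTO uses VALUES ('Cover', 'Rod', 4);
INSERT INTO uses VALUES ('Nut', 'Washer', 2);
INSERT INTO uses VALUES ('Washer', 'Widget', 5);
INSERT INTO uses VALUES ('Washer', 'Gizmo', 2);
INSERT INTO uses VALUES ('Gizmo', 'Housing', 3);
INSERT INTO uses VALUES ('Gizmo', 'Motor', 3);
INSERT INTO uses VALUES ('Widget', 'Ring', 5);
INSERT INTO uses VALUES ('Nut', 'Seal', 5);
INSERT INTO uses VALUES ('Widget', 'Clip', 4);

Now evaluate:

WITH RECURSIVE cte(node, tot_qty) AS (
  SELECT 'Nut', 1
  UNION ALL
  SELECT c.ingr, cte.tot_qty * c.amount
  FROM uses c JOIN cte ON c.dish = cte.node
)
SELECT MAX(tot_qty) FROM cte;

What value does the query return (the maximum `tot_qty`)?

50

Base: (Nut, tot_qty=1).
Iteration 1: components of {Nut} -> Cover = 1*4 = 4, Seal = 1*5 = 5, Washer = 1*2 = 2.
Iteration 2: components of {Cover,Seal,Washer} -> Gizmo = 2*2 = 4, Rod = 4*4 = 16, Widget = 2*5 = 10.
Iteration 3: components of {Gizmo,Rod,Widget} -> Clip = 10*4 = 40, Housing = 4*3 = 12, Motor = 4*3 = 12, Ring = 10*5 = 50.
Iteration 4: no further components; recursion stops.
tot_qty values: 1, 4, 5, 2, 16, 4, 10, 12, 12, 40, 50; the maximum is 50.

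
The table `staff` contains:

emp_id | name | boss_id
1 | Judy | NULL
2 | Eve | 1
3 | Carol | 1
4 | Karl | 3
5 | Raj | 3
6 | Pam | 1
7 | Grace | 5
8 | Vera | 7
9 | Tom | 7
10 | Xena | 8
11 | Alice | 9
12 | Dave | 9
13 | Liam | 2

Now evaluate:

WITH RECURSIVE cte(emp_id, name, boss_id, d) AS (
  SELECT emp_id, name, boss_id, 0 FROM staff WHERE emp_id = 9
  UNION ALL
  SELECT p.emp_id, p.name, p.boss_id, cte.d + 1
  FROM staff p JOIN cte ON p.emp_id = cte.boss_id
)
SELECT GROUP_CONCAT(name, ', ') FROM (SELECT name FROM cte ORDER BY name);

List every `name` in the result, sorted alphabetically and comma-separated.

Carol, Grace, Judy, Raj, Tom

Base: emp_id=9 (Tom), boss_id=7, d 0.
Iteration 1: join on emp_id=7 -> Grace (id 7, boss_id=5, d 1).
Iteration 2: join on emp_id=5 -> Raj (id 5, boss_id=3, d 2).
Iteration 3: join on emp_id=3 -> Carol (id 3, boss_id=1, d 3).
Iteration 4: join on emp_id=1 -> Judy (id 1, boss_id=NULL, d 4).
Iteration 5: boss_id is NULL; no match; recursion stops.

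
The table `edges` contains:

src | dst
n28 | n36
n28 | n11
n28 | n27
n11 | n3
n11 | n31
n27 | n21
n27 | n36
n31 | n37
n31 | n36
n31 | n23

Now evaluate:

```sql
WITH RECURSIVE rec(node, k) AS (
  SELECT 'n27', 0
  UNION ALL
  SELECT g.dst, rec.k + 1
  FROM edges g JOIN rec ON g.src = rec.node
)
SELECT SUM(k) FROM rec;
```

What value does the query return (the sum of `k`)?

2

Base: (n27, k=0).
Iteration 1: edges from {n27} -> (n21, k=1), (n36, k=1).
Iteration 2: no outgoing edges from {n21,n36}; recursion stops.
SUM(k) = 0 + 1 + 1 = 2.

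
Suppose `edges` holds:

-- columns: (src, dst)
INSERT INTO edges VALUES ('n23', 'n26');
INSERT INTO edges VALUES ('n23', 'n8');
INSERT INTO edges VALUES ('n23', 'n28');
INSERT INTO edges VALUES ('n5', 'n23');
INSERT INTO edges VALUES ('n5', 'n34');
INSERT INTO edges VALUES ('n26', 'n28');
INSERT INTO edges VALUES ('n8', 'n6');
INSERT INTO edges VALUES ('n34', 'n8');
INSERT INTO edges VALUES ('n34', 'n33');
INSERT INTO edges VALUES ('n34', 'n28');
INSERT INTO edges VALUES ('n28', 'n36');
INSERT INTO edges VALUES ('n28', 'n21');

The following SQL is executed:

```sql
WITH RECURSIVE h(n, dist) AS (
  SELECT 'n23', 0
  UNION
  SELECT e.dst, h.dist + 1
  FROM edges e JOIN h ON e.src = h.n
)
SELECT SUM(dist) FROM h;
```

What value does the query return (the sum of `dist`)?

17

Base: (n23, dist=0).
Iteration 1: edges from {n23} -> (n26, dist=1), (n28, dist=1), (n8, dist=1).
Iteration 2: edges from {n26,n28,n8} -> (n21, dist=2), (n28, dist=2), (n36, dist=2), (n6, dist=2).
Iteration 3: edges from {n21,n28,n36,n6} -> (n21, dist=3), (n36, dist=3).
Iteration 4: no outgoing edges from {n21,n36}; recursion stops.
SUM(dist) = 0 + 1 + 1 + 1 + 2 + 2 + 2 + 2 + 3 + 3 = 17.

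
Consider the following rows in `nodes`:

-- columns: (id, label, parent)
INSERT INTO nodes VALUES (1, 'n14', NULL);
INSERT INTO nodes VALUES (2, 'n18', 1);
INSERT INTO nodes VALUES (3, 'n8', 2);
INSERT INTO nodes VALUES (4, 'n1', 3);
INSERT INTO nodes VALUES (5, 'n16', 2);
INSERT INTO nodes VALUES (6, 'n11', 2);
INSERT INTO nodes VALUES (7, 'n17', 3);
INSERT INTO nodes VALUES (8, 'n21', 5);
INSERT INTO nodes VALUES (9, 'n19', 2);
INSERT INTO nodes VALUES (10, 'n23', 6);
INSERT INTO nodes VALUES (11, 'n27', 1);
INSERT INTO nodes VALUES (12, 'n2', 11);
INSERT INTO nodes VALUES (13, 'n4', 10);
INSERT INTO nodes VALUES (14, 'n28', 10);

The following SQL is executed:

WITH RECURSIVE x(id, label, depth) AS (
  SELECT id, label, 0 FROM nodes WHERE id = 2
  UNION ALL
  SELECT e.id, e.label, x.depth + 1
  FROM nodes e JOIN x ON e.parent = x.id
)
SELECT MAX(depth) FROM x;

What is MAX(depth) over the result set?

3

Base: id=2 (n18) at depth 0.
Iteration 1: rows with parent in {2} -> n8 (id 3, depth 1), n16 (id 5, depth 1), n11 (id 6, depth 1), n19 (id 9, depth 1).
Iteration 2: rows with parent in {3,5,6,9} -> n1 (id 4, depth 2), n17 (id 7, depth 2), n21 (id 8, depth 2), n23 (id 10, depth 2).
Iteration 3: rows with parent in {4,7,8,10} -> n4 (id 13, depth 3), n28 (id 14, depth 3).
Iteration 4: no rows with parent in {13,14}; recursion stops.
depth values: 0, 1, 1, 1, 1, 2, 2, 2, 2, 3, 3; the maximum is 3.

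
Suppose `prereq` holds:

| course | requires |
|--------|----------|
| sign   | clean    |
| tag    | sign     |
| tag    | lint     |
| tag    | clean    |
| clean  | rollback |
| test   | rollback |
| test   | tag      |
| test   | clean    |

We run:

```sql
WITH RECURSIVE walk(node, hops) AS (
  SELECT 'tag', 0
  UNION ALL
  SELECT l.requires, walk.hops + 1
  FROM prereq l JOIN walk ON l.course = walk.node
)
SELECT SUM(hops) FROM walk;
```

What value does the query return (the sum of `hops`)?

10

Base: (tag, hops=0).
Iteration 1: edges from {tag} -> (clean, hops=1), (lint, hops=1), (sign, hops=1).
Iteration 2: edges from {clean,lint,sign} -> (clean, hops=2), (rollback, hops=2).
Iteration 3: edges from {clean,rollback} -> (rollback, hops=3).
Iteration 4: no outgoing edges from {rollback}; recursion stops.
SUM(hops) = 0 + 1 + 1 + 1 + 2 + 2 + 3 = 10.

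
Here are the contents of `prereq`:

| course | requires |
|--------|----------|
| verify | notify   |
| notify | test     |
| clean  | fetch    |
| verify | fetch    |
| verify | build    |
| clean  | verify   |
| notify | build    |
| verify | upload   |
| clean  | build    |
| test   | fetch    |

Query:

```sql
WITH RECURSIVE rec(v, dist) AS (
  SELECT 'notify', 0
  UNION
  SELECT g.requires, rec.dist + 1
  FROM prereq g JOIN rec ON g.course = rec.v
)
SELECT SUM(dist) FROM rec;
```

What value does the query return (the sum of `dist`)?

Base: (notify, dist=0).
Iteration 1: edges from {notify} -> (build, dist=1), (test, dist=1).
Iteration 2: edges from {build,test} -> (fetch, dist=2).
Iteration 3: no outgoing edges from {fetch}; recursion stops.
SUM(dist) = 0 + 1 + 1 + 2 = 4.

4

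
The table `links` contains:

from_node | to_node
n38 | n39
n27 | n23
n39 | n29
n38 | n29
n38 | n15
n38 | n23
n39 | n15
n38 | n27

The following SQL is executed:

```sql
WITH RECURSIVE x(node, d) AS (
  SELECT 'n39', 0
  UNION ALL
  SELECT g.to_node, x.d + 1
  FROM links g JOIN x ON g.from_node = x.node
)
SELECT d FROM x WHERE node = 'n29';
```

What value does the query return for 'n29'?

Base: (n39, d=0).
Iteration 1: edges from {n39} -> (n15, d=1), (n29, d=1).
Iteration 2: no outgoing edges from {n15,n29}; recursion stops.

1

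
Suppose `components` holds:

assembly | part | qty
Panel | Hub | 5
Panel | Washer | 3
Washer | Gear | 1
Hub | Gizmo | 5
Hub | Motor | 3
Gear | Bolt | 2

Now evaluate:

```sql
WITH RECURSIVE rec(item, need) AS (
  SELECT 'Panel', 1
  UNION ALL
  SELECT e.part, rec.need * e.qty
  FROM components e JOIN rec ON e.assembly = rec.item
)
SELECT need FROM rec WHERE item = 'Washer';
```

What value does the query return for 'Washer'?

Base: (Panel, need=1).
Iteration 1: components of {Panel} -> Hub = 1*5 = 5, Washer = 1*3 = 3.
Iteration 2: components of {Hub,Washer} -> Gear = 3*1 = 3, Gizmo = 5*5 = 25, Motor = 5*3 = 15.
Iteration 3: components of {Gear,Gizmo,Motor} -> Bolt = 3*2 = 6.
Iteration 4: no further components; recursion stops.

3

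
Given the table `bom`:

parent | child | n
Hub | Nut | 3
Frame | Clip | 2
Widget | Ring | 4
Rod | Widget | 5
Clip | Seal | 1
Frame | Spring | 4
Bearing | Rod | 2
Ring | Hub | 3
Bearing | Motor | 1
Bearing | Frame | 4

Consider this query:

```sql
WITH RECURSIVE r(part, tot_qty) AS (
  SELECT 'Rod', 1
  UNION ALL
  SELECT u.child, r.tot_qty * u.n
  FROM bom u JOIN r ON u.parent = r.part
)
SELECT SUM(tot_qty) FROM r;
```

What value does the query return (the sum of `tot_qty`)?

266

Base: (Rod, tot_qty=1).
Iteration 1: components of {Rod} -> Widget = 1*5 = 5.
Iteration 2: components of {Widget} -> Ring = 5*4 = 20.
Iteration 3: components of {Ring} -> Hub = 20*3 = 60.
Iteration 4: components of {Hub} -> Nut = 60*3 = 180.
Iteration 5: no further components; recursion stops.
SUM(tot_qty) = 1 + 5 + 20 + 60 + 180 = 266.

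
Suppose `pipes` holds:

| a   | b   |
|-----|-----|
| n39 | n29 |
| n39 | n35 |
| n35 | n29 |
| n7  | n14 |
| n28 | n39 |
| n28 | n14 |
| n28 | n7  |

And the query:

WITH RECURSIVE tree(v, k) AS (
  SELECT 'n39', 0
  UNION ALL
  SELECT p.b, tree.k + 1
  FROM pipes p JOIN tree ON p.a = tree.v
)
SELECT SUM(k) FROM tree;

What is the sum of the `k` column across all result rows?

Base: (n39, k=0).
Iteration 1: edges from {n39} -> (n29, k=1), (n35, k=1).
Iteration 2: edges from {n29,n35} -> (n29, k=2).
Iteration 3: no outgoing edges from {n29}; recursion stops.
SUM(k) = 0 + 1 + 1 + 2 = 4.

4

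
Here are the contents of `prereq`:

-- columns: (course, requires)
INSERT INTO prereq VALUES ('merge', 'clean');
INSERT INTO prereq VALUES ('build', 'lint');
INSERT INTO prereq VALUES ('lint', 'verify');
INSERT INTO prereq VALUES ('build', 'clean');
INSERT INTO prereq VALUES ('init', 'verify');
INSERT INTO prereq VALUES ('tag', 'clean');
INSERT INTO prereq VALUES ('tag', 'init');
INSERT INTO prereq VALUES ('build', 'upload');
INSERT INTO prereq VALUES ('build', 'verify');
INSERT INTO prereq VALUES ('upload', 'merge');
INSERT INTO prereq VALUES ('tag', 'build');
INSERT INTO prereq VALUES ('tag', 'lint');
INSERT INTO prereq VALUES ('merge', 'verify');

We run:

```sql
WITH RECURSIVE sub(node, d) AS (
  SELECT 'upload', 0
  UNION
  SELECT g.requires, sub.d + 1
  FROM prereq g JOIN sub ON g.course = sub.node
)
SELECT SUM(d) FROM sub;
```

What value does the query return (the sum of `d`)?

5

Base: (upload, d=0).
Iteration 1: edges from {upload} -> (merge, d=1).
Iteration 2: edges from {merge} -> (clean, d=2), (verify, d=2).
Iteration 3: no outgoing edges from {clean,verify}; recursion stops.
SUM(d) = 0 + 1 + 2 + 2 = 5.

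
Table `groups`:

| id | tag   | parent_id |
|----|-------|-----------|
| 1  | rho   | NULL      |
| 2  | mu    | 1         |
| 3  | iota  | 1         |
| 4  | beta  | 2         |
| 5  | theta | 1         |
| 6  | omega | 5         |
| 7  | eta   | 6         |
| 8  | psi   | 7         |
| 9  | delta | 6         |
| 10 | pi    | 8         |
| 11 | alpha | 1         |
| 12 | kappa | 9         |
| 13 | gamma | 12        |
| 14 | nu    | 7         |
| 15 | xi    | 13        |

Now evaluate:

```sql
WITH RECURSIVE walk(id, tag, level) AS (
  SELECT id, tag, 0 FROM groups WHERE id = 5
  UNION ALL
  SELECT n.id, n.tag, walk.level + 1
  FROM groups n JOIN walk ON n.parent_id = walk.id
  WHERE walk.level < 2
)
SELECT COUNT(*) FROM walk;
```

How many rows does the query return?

Base: id=5 (theta) at level 0.
Iteration 1: rows with parent_id in {5} -> omega (id 6, level 1).
Iteration 2: rows with parent_id in {6} -> eta (id 7, level 2), delta (id 9, level 2).
Iteration 3: level < 2 fails for all current rows; recursion stops.
Total rows emitted: 4.

4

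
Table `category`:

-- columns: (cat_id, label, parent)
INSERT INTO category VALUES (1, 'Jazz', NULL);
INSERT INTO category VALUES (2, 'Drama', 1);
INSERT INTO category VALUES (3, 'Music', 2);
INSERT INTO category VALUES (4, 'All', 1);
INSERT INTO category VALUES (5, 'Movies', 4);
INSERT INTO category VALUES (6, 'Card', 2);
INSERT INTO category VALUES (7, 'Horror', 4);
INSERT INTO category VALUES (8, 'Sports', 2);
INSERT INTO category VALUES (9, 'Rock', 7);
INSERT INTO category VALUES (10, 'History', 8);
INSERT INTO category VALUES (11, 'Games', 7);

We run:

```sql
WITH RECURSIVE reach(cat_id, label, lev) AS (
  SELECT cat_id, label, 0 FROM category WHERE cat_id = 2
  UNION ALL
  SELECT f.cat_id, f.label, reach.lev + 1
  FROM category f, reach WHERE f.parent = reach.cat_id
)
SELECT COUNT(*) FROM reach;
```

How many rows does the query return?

5

Base: cat_id=2 (Drama) at lev 0.
Iteration 1: rows with parent in {2} -> Music (id 3, lev 1), Card (id 6, lev 1), Sports (id 8, lev 1).
Iteration 2: rows with parent in {3,6,8} -> History (id 10, lev 2).
Iteration 3: no rows with parent in {10}; recursion stops.
Total rows emitted: 5.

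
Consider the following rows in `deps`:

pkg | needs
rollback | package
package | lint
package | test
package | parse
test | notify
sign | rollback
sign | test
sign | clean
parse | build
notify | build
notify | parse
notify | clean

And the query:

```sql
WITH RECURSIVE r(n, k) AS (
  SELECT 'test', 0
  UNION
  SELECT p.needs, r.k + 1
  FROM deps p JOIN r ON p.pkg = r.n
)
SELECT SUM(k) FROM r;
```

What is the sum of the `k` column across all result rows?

Base: (test, k=0).
Iteration 1: edges from {test} -> (notify, k=1).
Iteration 2: edges from {notify} -> (build, k=2), (clean, k=2), (parse, k=2).
Iteration 3: edges from {build,clean,parse} -> (build, k=3).
Iteration 4: no outgoing edges from {build}; recursion stops.
SUM(k) = 0 + 1 + 2 + 2 + 2 + 3 = 10.

10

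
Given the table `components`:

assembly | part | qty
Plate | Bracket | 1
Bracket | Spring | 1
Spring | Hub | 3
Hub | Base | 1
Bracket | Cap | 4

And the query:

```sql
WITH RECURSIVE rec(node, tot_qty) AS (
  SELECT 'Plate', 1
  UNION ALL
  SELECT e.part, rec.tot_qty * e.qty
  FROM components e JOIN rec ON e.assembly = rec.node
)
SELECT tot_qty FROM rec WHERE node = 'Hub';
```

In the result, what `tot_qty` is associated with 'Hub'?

Base: (Plate, tot_qty=1).
Iteration 1: components of {Plate} -> Bracket = 1*1 = 1.
Iteration 2: components of {Bracket} -> Cap = 1*4 = 4, Spring = 1*1 = 1.
Iteration 3: components of {Cap,Spring} -> Hub = 1*3 = 3.
Iteration 4: components of {Hub} -> Base = 3*1 = 3.
Iteration 5: no further components; recursion stops.

3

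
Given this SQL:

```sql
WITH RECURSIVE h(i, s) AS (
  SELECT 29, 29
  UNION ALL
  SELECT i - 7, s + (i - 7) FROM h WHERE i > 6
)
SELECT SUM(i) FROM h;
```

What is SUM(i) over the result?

Base: i=29, s=29.
Iteration 1: 29 > 6 holds -> i = 29 - 7 = 22, s = 29 + 22 = 51.
Iteration 2: 22 > 6 holds -> i = 22 - 7 = 15, s = 51 + 15 = 66.
Iteration 3: 15 > 6 holds -> i = 15 - 7 = 8, s = 66 + 8 = 74.
Iteration 4: 8 > 6 holds -> i = 8 - 7 = 1, s = 74 + 1 = 75.
Iteration 5: 1 > 6 fails; recursion stops.
SUM(i) = 29 + 22 + 15 + 8 + 1 = 75.

75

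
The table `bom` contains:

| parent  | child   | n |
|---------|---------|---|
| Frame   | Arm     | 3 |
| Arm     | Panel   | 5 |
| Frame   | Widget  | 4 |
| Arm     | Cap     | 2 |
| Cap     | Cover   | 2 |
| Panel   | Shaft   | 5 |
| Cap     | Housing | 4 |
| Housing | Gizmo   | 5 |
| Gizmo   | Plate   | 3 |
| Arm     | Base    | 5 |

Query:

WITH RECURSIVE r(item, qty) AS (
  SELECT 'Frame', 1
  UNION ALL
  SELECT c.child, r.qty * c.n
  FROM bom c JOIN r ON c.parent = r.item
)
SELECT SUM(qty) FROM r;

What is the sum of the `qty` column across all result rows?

Base: (Frame, qty=1).
Iteration 1: components of {Frame} -> Arm = 1*3 = 3, Widget = 1*4 = 4.
Iteration 2: components of {Arm,Widget} -> Base = 3*5 = 15, Cap = 3*2 = 6, Panel = 3*5 = 15.
Iteration 3: components of {Base,Cap,Panel} -> Cover = 6*2 = 12, Housing = 6*4 = 24, Shaft = 15*5 = 75.
Iteration 4: components of {Cover,Housing,Shaft} -> Gizmo = 24*5 = 120.
Iteration 5: components of {Gizmo} -> Plate = 120*3 = 360.
Iteration 6: no further components; recursion stops.
SUM(qty) = 1 + 3 + 4 + 15 + 6 + 15 + 75 + 12 + 24 + 120 + 360 = 635.

635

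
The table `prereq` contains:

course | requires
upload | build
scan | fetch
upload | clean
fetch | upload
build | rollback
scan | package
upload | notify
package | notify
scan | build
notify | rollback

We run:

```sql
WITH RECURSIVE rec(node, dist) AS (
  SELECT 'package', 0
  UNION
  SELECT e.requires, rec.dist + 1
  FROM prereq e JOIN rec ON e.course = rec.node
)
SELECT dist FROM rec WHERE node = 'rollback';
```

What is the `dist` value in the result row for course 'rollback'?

2

Base: (package, dist=0).
Iteration 1: edges from {package} -> (notify, dist=1).
Iteration 2: edges from {notify} -> (rollback, dist=2).
Iteration 3: no outgoing edges from {rollback}; recursion stops.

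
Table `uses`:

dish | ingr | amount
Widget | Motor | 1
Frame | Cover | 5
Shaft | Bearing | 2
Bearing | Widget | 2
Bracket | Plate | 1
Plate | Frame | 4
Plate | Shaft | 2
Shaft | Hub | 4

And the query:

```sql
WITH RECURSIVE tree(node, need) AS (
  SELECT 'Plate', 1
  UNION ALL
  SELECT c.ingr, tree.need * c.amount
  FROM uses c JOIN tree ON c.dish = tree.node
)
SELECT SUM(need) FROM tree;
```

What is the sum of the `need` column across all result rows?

Base: (Plate, need=1).
Iteration 1: components of {Plate} -> Frame = 1*4 = 4, Shaft = 1*2 = 2.
Iteration 2: components of {Frame,Shaft} -> Bearing = 2*2 = 4, Cover = 4*5 = 20, Hub = 2*4 = 8.
Iteration 3: components of {Bearing,Cover,Hub} -> Widget = 4*2 = 8.
Iteration 4: components of {Widget} -> Motor = 8*1 = 8.
Iteration 5: no further components; recursion stops.
SUM(need) = 1 + 4 + 2 + 20 + 4 + 8 + 8 + 8 = 55.

55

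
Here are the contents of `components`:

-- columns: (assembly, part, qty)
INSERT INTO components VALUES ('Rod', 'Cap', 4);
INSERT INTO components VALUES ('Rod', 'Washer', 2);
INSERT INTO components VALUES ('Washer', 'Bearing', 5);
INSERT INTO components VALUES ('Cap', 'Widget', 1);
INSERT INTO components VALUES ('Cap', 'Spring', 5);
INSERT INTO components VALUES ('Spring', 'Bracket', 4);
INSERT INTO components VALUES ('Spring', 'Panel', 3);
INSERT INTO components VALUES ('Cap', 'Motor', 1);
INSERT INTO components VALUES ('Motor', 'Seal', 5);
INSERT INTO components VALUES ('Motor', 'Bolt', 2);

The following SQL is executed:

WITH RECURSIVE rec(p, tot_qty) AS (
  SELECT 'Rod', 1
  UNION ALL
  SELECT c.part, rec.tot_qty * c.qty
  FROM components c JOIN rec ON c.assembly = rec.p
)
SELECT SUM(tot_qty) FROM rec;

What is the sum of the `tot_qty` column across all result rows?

213

Base: (Rod, tot_qty=1).
Iteration 1: components of {Rod} -> Cap = 1*4 = 4, Washer = 1*2 = 2.
Iteration 2: components of {Cap,Washer} -> Bearing = 2*5 = 10, Motor = 4*1 = 4, Spring = 4*5 = 20, Widget = 4*1 = 4.
Iteration 3: components of {Bearing,Motor,Spring,Widget} -> Bolt = 4*2 = 8, Bracket = 20*4 = 80, Panel = 20*3 = 60, Seal = 4*5 = 20.
Iteration 4: no further components; recursion stops.
SUM(tot_qty) = 1 + 4 + 2 + 4 + 20 + 4 + 10 + 80 + 60 + 20 + 8 = 213.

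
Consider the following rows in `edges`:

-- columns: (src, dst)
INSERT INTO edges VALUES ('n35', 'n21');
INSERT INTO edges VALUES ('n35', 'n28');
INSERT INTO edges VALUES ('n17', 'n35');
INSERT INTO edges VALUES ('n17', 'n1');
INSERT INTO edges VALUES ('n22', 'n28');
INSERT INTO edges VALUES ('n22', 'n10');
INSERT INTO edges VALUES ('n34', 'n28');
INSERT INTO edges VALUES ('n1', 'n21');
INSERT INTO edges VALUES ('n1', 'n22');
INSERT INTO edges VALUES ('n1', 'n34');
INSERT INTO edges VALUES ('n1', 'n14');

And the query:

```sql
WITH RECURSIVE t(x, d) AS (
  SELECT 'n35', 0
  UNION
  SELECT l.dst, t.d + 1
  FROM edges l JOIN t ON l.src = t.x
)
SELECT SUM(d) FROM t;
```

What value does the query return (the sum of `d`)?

2

Base: (n35, d=0).
Iteration 1: edges from {n35} -> (n21, d=1), (n28, d=1).
Iteration 2: no outgoing edges from {n21,n28}; recursion stops.
SUM(d) = 0 + 1 + 1 = 2.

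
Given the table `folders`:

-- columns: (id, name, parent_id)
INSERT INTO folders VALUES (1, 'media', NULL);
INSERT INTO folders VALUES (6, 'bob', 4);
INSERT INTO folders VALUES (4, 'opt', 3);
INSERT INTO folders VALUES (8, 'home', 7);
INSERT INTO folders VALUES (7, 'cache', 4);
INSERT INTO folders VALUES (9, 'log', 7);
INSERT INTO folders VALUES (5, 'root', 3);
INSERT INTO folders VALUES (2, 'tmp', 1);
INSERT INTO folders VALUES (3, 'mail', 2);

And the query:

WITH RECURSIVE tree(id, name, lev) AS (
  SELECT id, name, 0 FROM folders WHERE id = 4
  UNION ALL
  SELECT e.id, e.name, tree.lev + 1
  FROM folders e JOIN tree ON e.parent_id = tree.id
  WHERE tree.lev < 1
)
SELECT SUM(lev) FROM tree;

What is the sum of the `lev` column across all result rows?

2

Base: id=4 (opt) at lev 0.
Iteration 1: rows with parent_id in {4} -> bob (id 6, lev 1), cache (id 7, lev 1).
Iteration 2: lev < 1 fails for all current rows; recursion stops.
SUM(lev) = 0 + 1 + 1 = 2.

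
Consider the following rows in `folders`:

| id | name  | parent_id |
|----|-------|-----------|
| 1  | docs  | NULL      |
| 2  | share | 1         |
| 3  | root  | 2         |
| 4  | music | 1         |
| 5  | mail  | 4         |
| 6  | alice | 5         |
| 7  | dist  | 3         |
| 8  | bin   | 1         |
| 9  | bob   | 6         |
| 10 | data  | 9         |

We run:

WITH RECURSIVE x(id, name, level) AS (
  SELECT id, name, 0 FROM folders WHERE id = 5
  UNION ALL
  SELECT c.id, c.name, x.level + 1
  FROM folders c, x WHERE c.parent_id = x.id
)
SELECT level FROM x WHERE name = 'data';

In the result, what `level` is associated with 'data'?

3

Base: id=5 (mail) at level 0.
Iteration 1: rows with parent_id in {5} -> alice (id 6, level 1).
Iteration 2: rows with parent_id in {6} -> bob (id 9, level 2).
Iteration 3: rows with parent_id in {9} -> data (id 10, level 3).
Iteration 4: no rows with parent_id in {10}; recursion stops.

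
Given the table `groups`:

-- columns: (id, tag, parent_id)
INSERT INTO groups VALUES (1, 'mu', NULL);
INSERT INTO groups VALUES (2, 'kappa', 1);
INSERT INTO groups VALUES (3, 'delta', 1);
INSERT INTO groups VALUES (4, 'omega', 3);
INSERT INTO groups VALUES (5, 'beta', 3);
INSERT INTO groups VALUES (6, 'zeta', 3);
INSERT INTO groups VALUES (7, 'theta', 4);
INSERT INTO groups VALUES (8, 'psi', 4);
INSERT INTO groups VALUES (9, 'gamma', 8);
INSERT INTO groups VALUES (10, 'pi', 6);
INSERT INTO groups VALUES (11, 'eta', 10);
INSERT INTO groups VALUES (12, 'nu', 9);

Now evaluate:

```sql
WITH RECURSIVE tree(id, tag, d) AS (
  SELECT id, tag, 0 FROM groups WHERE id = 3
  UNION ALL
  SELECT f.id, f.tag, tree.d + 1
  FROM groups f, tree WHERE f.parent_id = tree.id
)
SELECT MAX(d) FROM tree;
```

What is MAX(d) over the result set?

Base: id=3 (delta) at d 0.
Iteration 1: rows with parent_id in {3} -> omega (id 4, d 1), beta (id 5, d 1), zeta (id 6, d 1).
Iteration 2: rows with parent_id in {4,5,6} -> theta (id 7, d 2), psi (id 8, d 2), pi (id 10, d 2).
Iteration 3: rows with parent_id in {7,8,10} -> gamma (id 9, d 3), eta (id 11, d 3).
Iteration 4: rows with parent_id in {9,11} -> nu (id 12, d 4).
Iteration 5: no rows with parent_id in {12}; recursion stops.
d values: 0, 1, 1, 1, 2, 2, 2, 3, 3, 4; the maximum is 4.

4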